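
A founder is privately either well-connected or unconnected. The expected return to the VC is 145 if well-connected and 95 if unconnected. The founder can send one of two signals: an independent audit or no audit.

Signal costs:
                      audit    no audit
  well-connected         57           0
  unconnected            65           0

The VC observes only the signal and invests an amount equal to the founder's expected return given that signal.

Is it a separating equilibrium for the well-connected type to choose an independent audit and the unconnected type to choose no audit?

Under separation the VC infers type exactly: audit → well-connected (pays 145), no audit → unconnected (pays 95).
Well-connected: audit gives 145 − 57 = 88; no audit gives 95 − 0 = 95. Would deviate. ✗
Unconnected: no audit gives 95 − 0 = 95; audit gives 145 − 65 = 80. No deviation. ✓

No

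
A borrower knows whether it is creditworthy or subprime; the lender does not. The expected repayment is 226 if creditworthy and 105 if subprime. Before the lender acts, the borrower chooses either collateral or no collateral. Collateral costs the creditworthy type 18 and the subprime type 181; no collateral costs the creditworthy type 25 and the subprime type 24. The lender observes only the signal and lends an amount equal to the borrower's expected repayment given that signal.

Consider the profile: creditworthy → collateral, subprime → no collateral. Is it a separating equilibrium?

Yes

If types separate, collateral earns payment 226 and no collateral earns 105.
Creditworthy: collateral gives 226 − 18 = 208; no collateral gives 105 − 25 = 80. No deviation. ✓
Subprime: no collateral gives 105 − 24 = 81; collateral gives 226 − 181 = 45. No deviation. ✓
Neither type gains from mimicking the other.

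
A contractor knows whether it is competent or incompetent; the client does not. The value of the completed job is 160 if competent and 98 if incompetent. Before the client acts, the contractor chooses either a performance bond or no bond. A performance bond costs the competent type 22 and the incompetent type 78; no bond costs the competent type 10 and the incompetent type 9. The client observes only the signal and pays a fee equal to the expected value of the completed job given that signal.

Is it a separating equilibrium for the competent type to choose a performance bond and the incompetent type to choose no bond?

If types separate, bond earns payment 160 and no bond earns 98.
Competent: bond gives 160 − 22 = 138; no bond gives 98 − 10 = 88. No deviation. ✓
Incompetent: no bond gives 98 − 9 = 89; bond gives 160 − 78 = 82. No deviation. ✓
Neither type gains from mimicking the other.

Yes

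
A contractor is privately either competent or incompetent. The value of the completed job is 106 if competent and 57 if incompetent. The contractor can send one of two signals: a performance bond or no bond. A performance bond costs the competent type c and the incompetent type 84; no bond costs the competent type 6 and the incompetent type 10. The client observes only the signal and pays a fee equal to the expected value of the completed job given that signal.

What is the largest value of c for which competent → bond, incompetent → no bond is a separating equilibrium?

55

Under separation: bond → competent (pays 106); no bond → incompetent (pays 57).
Incompetent: 57 − 10 = 47 ≥ 106 − 84 = 22. Holds regardless of c. ✓
Competent: 106 − c ≥ 57 − 6, so c ≤ 106 − 51 = 55.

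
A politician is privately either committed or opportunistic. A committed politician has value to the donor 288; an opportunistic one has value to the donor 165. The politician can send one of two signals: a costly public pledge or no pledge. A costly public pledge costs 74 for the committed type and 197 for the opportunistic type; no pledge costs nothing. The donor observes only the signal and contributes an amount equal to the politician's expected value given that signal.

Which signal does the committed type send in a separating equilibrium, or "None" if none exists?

Try committed → pledge, opportunistic → no pledge:
  If types separate, pledge earns payment 288 and no pledge earns 165.
  Committed: pledge gives 288 − 74 = 214; no pledge gives 165 − 0 = 165. No deviation. ✓
  Opportunistic: no pledge gives 165 − 0 = 165; pledge gives 288 − 197 = 91. No deviation. ✓
Both hold — the committed type sends pledge.

pledge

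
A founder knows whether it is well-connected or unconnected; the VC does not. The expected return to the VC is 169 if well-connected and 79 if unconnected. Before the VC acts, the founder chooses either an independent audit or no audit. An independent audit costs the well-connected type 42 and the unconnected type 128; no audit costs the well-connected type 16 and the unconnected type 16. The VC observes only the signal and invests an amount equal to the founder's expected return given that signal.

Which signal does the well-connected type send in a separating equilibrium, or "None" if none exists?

audit

Try well-connected → audit, unconnected → no audit:
  If types separate, audit earns payment 169 and no audit earns 79.
  Well-connected: audit gives 169 − 42 = 127; no audit gives 79 − 16 = 63. No deviation. ✓
  Unconnected: no audit gives 79 − 16 = 63; audit gives 169 − 128 = 41. No deviation. ✓
Both hold — the well-connected type sends audit.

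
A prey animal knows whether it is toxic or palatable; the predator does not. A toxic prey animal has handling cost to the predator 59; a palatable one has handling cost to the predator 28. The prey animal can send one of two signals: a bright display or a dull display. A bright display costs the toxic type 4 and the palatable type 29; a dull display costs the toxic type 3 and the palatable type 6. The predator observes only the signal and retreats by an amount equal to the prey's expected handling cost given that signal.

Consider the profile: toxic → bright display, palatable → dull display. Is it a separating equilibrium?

Under separation the predator infers type exactly: bright display → toxic (pays 59), dull display → palatable (pays 28).
Toxic: bright display gives 59 − 4 = 55; dull display gives 28 − 3 = 25. No deviation. ✓
Palatable: dull display gives 28 − 6 = 22; bright display gives 59 − 29 = 30. Would deviate. ✗

No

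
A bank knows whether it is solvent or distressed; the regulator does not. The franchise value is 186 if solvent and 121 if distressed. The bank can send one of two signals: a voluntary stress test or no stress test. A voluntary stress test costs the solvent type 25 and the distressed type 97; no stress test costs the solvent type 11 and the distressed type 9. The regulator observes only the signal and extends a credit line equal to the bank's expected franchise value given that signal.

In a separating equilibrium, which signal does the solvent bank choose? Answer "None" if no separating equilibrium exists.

stress test

Try solvent → stress test, distressed → no stress test:
  If types separate, stress test earns payment 186 and no stress test earns 121.
  Solvent: stress test gives 186 − 25 = 161; no stress test gives 121 − 11 = 110. No deviation. ✓
  Distressed: no stress test gives 121 − 9 = 112; stress test gives 186 − 97 = 89. No deviation. ✓
Both hold — the solvent type sends stress test.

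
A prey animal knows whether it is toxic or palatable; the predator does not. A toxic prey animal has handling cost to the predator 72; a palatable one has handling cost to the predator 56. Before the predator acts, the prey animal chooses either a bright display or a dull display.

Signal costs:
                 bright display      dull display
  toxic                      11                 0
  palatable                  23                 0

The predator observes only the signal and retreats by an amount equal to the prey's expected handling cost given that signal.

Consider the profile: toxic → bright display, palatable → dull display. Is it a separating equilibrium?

Under separation the predator infers type exactly: bright display → toxic (pays 72), dull display → palatable (pays 56).
Toxic: bright display gives 72 − 11 = 61; dull display gives 56 − 0 = 56. No deviation. ✓
Palatable: dull display gives 56 − 0 = 56; bright display gives 72 − 23 = 49. No deviation. ✓
Neither type gains from mimicking the other.

Yes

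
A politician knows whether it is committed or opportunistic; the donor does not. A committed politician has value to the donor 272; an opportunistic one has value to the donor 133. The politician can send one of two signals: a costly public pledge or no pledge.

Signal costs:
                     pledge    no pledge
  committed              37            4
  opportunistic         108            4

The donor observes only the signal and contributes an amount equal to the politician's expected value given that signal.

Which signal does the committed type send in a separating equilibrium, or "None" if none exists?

Try committed → pledge, opportunistic → no pledge:
  If types separate, pledge earns payment 272 and no pledge earns 133.
  Committed: pledge gives 272 − 37 = 235; no pledge gives 133 − 4 = 129. No deviation. ✓
  Opportunistic: no pledge gives 133 − 4 = 129; pledge gives 272 − 108 = 164. Would deviate. ✗
Try committed → no pledge, opportunistic → pledge:
  If types separate, no pledge earns payment 272 and pledge earns 133.
  Committed: no pledge gives 272 − 4 = 268; pledge gives 133 − 37 = 96. No deviation. ✓
  Opportunistic: pledge gives 133 − 108 = 25; no pledge gives 272 − 4 = 268. Would deviate. ✗
Neither assignment is incentive-compatible.

None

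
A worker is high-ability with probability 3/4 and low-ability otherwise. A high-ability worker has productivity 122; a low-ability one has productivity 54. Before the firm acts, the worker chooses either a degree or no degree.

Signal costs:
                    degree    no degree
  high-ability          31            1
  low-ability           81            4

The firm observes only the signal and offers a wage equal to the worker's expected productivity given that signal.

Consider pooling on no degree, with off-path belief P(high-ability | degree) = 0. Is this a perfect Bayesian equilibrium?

At the pooled signal (no degree) the firm holds the prior 3/4 and pays 3/4·122 + 1/4·54 = 105. Off-path (degree) belief 0 gives 0·122 + 1·54 = 54.
High-ability: no degree gives 105 − 1 = 104; degree gives 54 − 31 = 23. Stays. ✓
Low-ability: no degree gives 105 − 4 = 101; degree gives 54 − 81 = -27. Stays. ✓

Yes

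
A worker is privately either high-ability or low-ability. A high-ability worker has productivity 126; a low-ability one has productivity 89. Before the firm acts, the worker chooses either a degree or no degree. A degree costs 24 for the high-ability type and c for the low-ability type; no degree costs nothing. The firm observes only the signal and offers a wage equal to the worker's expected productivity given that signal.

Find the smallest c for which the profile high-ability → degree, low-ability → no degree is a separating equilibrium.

Under separation: degree → high-ability (pays 126); no degree → low-ability (pays 89).
High-ability: 126 − 24 = 102 ≥ 89 − 0 = 89. Holds regardless of c. ✓
Low-ability: 89 − 0 ≥ 126 − c, so c ≥ 126 − 89 = 37.

37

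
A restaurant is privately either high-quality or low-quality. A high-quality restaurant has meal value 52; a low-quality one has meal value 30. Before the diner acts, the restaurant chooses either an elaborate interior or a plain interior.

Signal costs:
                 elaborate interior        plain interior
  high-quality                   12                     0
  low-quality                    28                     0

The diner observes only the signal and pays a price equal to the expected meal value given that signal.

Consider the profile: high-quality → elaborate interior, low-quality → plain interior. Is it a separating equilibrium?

Yes

If types separate, elaborate interior earns payment 52 and plain interior earns 30.
High-quality: elaborate interior gives 52 − 12 = 40; plain interior gives 30 − 0 = 30. No deviation. ✓
Low-quality: plain interior gives 30 − 0 = 30; elaborate interior gives 52 − 28 = 24. No deviation. ✓
Neither type gains from mimicking the other.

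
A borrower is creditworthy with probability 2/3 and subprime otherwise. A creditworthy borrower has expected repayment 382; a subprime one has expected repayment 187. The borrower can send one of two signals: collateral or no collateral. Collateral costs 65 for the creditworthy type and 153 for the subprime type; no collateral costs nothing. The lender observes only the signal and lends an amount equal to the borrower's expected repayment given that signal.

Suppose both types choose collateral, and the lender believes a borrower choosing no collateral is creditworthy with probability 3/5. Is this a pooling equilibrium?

No

On the equilibrium path (collateral) the lender holds the prior 2/3 and pays 2/3·382 + 1/3·187 = 317. Off-path (no collateral) belief 3/5 gives 3/5·382 + 2/5·187 = 304.
Creditworthy: collateral gives 317 − 65 = 252; no collateral gives 304 − 0 = 304. Deviates. ✗
Subprime: collateral gives 317 − 153 = 164; no collateral gives 304 − 0 = 304. Deviates. ✗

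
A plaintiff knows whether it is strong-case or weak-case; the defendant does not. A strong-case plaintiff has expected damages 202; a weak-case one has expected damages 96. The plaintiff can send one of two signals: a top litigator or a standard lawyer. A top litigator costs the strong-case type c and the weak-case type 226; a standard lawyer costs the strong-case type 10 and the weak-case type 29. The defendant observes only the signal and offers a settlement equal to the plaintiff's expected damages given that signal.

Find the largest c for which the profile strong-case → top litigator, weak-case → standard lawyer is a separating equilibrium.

116

Under separation: top litigator → strong-case (pays 202); standard lawyer → weak-case (pays 96).
Weak-case: 96 − 29 = 67 ≥ 202 − 226 = -24. Holds regardless of c. ✓
Strong-case: 202 − c ≥ 96 − 10, so c ≤ 202 − 86 = 116.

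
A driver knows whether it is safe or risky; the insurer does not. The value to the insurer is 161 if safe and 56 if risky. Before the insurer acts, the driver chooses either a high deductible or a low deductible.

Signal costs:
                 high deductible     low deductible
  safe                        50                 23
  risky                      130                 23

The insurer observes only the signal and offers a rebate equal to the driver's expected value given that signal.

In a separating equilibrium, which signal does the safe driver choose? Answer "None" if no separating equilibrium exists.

Try safe → high deductible, risky → low deductible:
  Under separation the insurer infers type exactly: high deductible → safe (pays 161), low deductible → risky (pays 56).
  Safe: high deductible gives 161 − 50 = 111; low deductible gives 56 − 23 = 33. No deviation. ✓
  Risky: low deductible gives 56 − 23 = 33; high deductible gives 161 − 130 = 31. No deviation. ✓
Both hold — the safe type sends high deductible.

high deductible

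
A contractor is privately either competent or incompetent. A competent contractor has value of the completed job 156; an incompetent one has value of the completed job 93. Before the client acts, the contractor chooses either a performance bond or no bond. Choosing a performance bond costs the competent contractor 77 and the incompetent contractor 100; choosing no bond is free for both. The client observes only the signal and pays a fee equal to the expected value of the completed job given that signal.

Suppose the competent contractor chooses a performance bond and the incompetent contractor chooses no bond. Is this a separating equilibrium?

If types separate, bond earns payment 156 and no bond earns 93.
Competent: bond gives 156 − 77 = 79; no bond gives 93 − 0 = 93. Would deviate. ✗
Incompetent: no bond gives 93 − 0 = 93; bond gives 156 − 100 = 56. No deviation. ✓

No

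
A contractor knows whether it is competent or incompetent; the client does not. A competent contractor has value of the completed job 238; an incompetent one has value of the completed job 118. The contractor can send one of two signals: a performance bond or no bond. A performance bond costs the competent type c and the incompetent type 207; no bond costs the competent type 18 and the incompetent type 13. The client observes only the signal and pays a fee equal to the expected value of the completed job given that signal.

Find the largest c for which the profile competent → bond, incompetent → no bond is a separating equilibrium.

138

Under separation: bond → competent (pays 238); no bond → incompetent (pays 118).
Incompetent: 118 − 13 = 105 ≥ 238 − 207 = 31. Holds regardless of c. ✓
Competent: 238 − c ≥ 118 − 18, so c ≤ 238 − 100 = 138.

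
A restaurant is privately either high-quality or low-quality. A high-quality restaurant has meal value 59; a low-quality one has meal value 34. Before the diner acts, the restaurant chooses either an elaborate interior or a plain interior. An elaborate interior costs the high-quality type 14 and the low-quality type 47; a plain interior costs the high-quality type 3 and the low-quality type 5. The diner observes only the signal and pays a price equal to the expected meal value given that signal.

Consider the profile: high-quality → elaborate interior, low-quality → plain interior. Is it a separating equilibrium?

Yes

Under separation the diner infers type exactly: elaborate interior → high-quality (pays 59), plain interior → low-quality (pays 34).
High-quality: elaborate interior gives 59 − 14 = 45; plain interior gives 34 − 3 = 31. No deviation. ✓
Low-quality: plain interior gives 34 − 5 = 29; elaborate interior gives 59 − 47 = 12. No deviation. ✓
Neither type gains from mimicking the other.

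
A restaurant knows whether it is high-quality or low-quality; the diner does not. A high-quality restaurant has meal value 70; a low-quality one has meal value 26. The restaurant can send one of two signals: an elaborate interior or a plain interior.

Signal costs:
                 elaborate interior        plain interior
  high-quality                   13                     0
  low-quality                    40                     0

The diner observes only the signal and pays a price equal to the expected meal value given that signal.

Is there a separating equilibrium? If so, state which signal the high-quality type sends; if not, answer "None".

None

Try high-quality → elaborate interior, low-quality → plain interior:
  If types separate, elaborate interior earns payment 70 and plain interior earns 26.
  High-quality: elaborate interior gives 70 − 13 = 57; plain interior gives 26 − 0 = 26. No deviation. ✓
  Low-quality: plain interior gives 26 − 0 = 26; elaborate interior gives 70 − 40 = 30. Would deviate. ✗
Try high-quality → plain interior, low-quality → elaborate interior:
  If types separate, plain interior earns payment 70 and elaborate interior earns 26.
  High-quality: plain interior gives 70 − 0 = 70; elaborate interior gives 26 − 13 = 13. No deviation. ✓
  Low-quality: elaborate interior gives 26 − 40 = -14; plain interior gives 70 − 0 = 70. Would deviate. ✗
Neither assignment is incentive-compatible.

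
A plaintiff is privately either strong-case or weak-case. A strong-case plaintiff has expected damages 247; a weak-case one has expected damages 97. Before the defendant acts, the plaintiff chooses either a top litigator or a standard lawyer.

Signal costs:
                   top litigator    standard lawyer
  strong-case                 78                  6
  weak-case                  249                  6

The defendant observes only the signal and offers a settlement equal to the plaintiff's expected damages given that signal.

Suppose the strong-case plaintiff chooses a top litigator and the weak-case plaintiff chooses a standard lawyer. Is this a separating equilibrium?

If types separate, top litigator earns payment 247 and standard lawyer earns 97.
Strong-case: top litigator gives 247 − 78 = 169; standard lawyer gives 97 − 6 = 91. No deviation. ✓
Weak-case: standard lawyer gives 97 − 6 = 91; top litigator gives 247 − 249 = -2. No deviation. ✓
Neither type gains from mimicking the other.

Yes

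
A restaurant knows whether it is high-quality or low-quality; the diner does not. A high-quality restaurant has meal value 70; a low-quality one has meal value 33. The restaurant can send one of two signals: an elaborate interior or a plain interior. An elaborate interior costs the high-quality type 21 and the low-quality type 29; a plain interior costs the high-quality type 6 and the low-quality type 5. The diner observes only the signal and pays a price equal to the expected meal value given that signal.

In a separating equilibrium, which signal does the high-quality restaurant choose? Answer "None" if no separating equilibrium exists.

Try high-quality → elaborate interior, low-quality → plain interior:
  Under separation the diner infers type exactly: elaborate interior → high-quality (pays 70), plain interior → low-quality (pays 33).
  High-quality: elaborate interior gives 70 − 21 = 49; plain interior gives 33 − 6 = 27. No deviation. ✓
  Low-quality: plain interior gives 33 − 5 = 28; elaborate interior gives 70 − 29 = 41. Would deviate. ✗
Try high-quality → plain interior, low-quality → elaborate interior:
  Under separation the diner infers type exactly: plain interior → high-quality (pays 70), elaborate interior → low-quality (pays 33).
  High-quality: plain interior gives 70 − 6 = 64; elaborate interior gives 33 − 21 = 12. No deviation. ✓
  Low-quality: elaborate interior gives 33 − 29 = 4; plain interior gives 70 − 5 = 65. Would deviate. ✗
Neither assignment is incentive-compatible.

None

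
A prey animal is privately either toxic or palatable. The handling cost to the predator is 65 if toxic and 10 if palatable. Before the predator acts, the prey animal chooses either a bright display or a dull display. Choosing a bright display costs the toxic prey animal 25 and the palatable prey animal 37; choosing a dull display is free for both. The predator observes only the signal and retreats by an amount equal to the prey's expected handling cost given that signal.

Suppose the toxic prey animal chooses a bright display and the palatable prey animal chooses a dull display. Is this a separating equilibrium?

No

If types separate, bright display earns payment 65 and dull display earns 10.
Toxic: bright display gives 65 − 25 = 40; dull display gives 10 − 0 = 10. No deviation. ✓
Palatable: dull display gives 10 − 0 = 10; bright display gives 65 − 37 = 28. Would deviate. ✗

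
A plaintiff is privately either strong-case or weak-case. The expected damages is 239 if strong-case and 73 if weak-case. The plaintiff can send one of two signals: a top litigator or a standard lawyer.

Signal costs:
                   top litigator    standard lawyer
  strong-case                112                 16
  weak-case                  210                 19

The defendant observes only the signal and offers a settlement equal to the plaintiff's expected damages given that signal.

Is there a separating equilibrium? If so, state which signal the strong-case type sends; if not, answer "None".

top litigator

Try strong-case → top litigator, weak-case → standard lawyer:
  If types separate, top litigator earns payment 239 and standard lawyer earns 73.
  Strong-case: top litigator gives 239 − 112 = 127; standard lawyer gives 73 − 16 = 57. No deviation. ✓
  Weak-case: standard lawyer gives 73 − 19 = 54; top litigator gives 239 − 210 = 29. No deviation. ✓
Both hold — the strong-case type sends top litigator.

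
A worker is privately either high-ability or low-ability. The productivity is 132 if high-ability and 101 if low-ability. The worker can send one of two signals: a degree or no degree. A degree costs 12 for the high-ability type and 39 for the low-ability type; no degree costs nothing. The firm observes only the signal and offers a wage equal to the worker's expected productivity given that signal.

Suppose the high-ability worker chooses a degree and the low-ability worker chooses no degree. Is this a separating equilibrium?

If types separate, degree earns payment 132 and no degree earns 101.
High-ability: degree gives 132 − 12 = 120; no degree gives 101 − 0 = 101. No deviation. ✓
Low-ability: no degree gives 101 − 0 = 101; degree gives 132 − 39 = 93. No deviation. ✓
Neither type gains from mimicking the other.

Yes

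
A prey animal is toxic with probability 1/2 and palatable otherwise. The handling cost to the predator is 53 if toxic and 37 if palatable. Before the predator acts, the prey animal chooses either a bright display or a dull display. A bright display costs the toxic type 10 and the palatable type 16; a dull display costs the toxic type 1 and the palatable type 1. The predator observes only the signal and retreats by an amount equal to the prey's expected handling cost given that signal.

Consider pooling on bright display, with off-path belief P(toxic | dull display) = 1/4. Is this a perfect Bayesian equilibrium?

No

On the equilibrium path (bright display) the predator holds the prior 1/2 and pays 1/2·53 + 1/2·37 = 45. Off-path (dull display) belief 1/4 gives 1/4·53 + 3/4·37 = 41.
Toxic: bright display gives 45 − 10 = 35; dull display gives 41 − 1 = 40. Deviates. ✗
Palatable: bright display gives 45 − 16 = 29; dull display gives 41 − 1 = 40. Deviates. ✗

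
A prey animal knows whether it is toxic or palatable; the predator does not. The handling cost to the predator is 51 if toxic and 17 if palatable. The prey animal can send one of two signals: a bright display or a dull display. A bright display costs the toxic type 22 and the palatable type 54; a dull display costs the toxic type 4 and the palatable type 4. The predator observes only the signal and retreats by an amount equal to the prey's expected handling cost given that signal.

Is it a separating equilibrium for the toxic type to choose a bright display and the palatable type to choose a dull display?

Yes

If types separate, bright display earns payment 51 and dull display earns 17.
Toxic: bright display gives 51 − 22 = 29; dull display gives 17 − 4 = 13. No deviation. ✓
Palatable: dull display gives 17 − 4 = 13; bright display gives 51 − 54 = -3. No deviation. ✓
Neither type gains from mimicking the other.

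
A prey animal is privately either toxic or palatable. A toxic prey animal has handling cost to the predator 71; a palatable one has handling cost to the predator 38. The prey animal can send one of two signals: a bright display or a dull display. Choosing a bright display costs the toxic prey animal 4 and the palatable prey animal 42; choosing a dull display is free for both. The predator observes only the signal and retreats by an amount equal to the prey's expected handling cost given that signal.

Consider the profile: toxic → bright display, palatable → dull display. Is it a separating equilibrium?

Under separation the predator infers type exactly: bright display → toxic (pays 71), dull display → palatable (pays 38).
Toxic: bright display gives 71 − 4 = 67; dull display gives 38 − 0 = 38. No deviation. ✓
Palatable: dull display gives 38 − 0 = 38; bright display gives 71 − 42 = 29. No deviation. ✓
Neither type gains from mimicking the other.

Yes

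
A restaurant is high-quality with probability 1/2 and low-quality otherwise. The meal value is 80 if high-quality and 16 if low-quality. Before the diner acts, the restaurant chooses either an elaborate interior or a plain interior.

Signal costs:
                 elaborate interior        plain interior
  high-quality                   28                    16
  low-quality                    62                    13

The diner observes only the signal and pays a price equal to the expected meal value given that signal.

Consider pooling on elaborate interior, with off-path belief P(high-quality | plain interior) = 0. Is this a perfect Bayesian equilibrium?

No

On the equilibrium path (elaborate interior) the diner holds the prior 1/2 and pays 1/2·80 + 1/2·16 = 48. Off-path (plain interior) belief 0 gives 0·80 + 1·16 = 16.
High-quality: elaborate interior gives 48 − 28 = 20; plain interior gives 16 − 16 = 0. Stays. ✓
Low-quality: elaborate interior gives 48 − 62 = -14; plain interior gives 16 − 13 = 3. Deviates. ✗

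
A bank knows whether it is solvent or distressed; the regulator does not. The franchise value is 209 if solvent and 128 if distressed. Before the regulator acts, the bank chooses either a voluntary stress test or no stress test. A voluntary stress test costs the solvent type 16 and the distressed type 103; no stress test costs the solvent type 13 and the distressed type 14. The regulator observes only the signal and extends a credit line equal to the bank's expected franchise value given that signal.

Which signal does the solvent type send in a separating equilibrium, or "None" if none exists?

Try solvent → stress test, distressed → no stress test:
  Under separation the regulator infers type exactly: stress test → solvent (pays 209), no stress test → distressed (pays 128).
  Solvent: stress test gives 209 − 16 = 193; no stress test gives 128 − 13 = 115. No deviation. ✓
  Distressed: no stress test gives 128 − 14 = 114; stress test gives 209 − 103 = 106. No deviation. ✓
Both hold — the solvent type sends stress test.

stress test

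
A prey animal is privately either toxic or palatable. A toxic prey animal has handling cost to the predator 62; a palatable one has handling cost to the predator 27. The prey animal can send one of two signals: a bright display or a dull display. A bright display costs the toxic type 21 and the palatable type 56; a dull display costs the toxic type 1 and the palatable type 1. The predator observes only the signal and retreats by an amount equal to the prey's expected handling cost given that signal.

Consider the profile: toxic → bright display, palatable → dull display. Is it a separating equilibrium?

Under separation the predator infers type exactly: bright display → toxic (pays 62), dull display → palatable (pays 27).
Toxic: bright display gives 62 − 21 = 41; dull display gives 27 − 1 = 26. No deviation. ✓
Palatable: dull display gives 27 − 1 = 26; bright display gives 62 − 56 = 6. No deviation. ✓
Neither type gains from mimicking the other.

Yes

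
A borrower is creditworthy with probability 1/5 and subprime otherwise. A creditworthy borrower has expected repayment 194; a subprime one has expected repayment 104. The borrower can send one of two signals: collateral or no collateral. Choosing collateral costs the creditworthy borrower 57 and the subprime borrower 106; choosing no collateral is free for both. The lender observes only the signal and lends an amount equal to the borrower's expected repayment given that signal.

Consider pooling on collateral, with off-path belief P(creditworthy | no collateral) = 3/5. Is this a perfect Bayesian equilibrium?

No

At the pooled signal (collateral) the lender holds the prior 1/5 and pays 1/5·194 + 4/5·104 = 122. Off-path (no collateral) belief 3/5 gives 3/5·194 + 2/5·104 = 158.
Creditworthy: collateral gives 122 − 57 = 65; no collateral gives 158 − 0 = 158. Deviates. ✗
Subprime: collateral gives 122 − 106 = 16; no collateral gives 158 − 0 = 158. Deviates. ✗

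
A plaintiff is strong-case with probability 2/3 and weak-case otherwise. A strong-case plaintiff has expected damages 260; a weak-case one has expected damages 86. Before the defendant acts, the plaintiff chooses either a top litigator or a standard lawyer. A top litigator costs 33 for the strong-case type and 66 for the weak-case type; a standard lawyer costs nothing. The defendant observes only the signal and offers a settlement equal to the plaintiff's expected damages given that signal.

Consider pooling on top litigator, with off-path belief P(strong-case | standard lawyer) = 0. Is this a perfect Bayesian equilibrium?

Yes

At the pooled signal (top litigator) the defendant holds the prior 2/3 and pays 2/3·260 + 1/3·86 = 202. Off-path (standard lawyer) belief 0 gives 0·260 + 1·86 = 86.
Strong-case: top litigator gives 202 − 33 = 169; standard lawyer gives 86 − 0 = 86. Stays. ✓
Weak-case: top litigator gives 202 − 66 = 136; standard lawyer gives 86 − 0 = 86. Stays. ✓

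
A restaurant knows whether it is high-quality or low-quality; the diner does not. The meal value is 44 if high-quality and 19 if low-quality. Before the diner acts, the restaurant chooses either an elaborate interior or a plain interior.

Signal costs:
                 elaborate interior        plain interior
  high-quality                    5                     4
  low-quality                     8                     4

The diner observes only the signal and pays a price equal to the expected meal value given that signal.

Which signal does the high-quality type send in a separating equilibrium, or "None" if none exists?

None

Try high-quality → elaborate interior, low-quality → plain interior:
  Under separation the diner infers type exactly: elaborate interior → high-quality (pays 44), plain interior → low-quality (pays 19).
  High-quality: elaborate interior gives 44 − 5 = 39; plain interior gives 19 − 4 = 15. No deviation. ✓
  Low-quality: plain interior gives 19 − 4 = 15; elaborate interior gives 44 − 8 = 36. Would deviate. ✗
Try high-quality → plain interior, low-quality → elaborate interior:
  Under separation the diner infers type exactly: plain interior → high-quality (pays 44), elaborate interior → low-quality (pays 19).
  High-quality: plain interior gives 44 − 4 = 40; elaborate interior gives 19 − 5 = 14. No deviation. ✓
  Low-quality: elaborate interior gives 19 − 8 = 11; plain interior gives 44 − 4 = 40. Would deviate. ✗
Neither assignment is incentive-compatible.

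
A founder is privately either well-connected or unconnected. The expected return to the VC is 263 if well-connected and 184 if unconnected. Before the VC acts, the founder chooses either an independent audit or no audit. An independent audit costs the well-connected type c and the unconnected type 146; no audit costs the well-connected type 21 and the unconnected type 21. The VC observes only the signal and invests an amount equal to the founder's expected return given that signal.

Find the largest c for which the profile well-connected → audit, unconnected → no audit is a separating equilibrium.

Under separation: audit → well-connected (pays 263); no audit → unconnected (pays 184).
Unconnected: 184 − 21 = 163 ≥ 263 − 146 = 117. Holds regardless of c. ✓
Well-connected: 263 − c ≥ 184 − 21, so c ≤ 263 − 163 = 100.

100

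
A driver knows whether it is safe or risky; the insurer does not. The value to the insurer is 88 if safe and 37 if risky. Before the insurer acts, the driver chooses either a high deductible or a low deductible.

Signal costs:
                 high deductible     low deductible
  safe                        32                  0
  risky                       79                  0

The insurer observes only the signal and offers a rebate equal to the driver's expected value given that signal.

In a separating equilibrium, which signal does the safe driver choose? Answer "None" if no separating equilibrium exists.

high deductible

Try safe → high deductible, risky → low deductible:
  Under separation the insurer infers type exactly: high deductible → safe (pays 88), low deductible → risky (pays 37).
  Safe: high deductible gives 88 − 32 = 56; low deductible gives 37 − 0 = 37. No deviation. ✓
  Risky: low deductible gives 37 − 0 = 37; high deductible gives 88 − 79 = 9. No deviation. ✓
Both hold — the safe type sends high deductible.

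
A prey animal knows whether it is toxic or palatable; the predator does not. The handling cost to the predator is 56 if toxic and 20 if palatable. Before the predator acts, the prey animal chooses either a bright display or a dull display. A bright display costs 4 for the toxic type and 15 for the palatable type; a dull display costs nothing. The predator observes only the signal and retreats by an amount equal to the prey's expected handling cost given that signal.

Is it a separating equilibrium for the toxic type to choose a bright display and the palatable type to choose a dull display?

If types separate, bright display earns payment 56 and dull display earns 20.
Toxic: bright display gives 56 − 4 = 52; dull display gives 20 − 0 = 20. No deviation. ✓
Palatable: dull display gives 20 − 0 = 20; bright display gives 56 − 15 = 41. Would deviate. ✗

No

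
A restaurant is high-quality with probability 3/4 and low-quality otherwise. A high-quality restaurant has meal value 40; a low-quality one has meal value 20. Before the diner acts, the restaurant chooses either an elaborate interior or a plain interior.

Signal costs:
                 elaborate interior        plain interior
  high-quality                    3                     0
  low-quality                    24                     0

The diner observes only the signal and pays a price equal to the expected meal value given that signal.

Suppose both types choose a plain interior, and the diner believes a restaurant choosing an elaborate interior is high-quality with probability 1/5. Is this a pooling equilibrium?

On the equilibrium path (plain interior) the diner holds the prior 3/4 and pays 3/4·40 + 1/4·20 = 35. Off-path (elaborate interior) belief 1/5 gives 1/5·40 + 4/5·20 = 24.
High-quality: plain interior gives 35 − 0 = 35; elaborate interior gives 24 − 3 = 21. Stays. ✓
Low-quality: plain interior gives 35 − 0 = 35; elaborate interior gives 24 − 24 = 0. Stays. ✓
Beliefs are Bayes-consistent on-path and both types best-respond.

Yes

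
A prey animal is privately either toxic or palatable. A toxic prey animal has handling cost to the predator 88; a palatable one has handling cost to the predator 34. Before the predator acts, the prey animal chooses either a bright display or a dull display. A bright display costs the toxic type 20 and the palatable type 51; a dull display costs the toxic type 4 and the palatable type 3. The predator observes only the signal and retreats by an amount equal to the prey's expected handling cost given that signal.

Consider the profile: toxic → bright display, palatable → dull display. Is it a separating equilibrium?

Under separation the predator infers type exactly: bright display → toxic (pays 88), dull display → palatable (pays 34).
Toxic: bright display gives 88 − 20 = 68; dull display gives 34 − 4 = 30. No deviation. ✓
Palatable: dull display gives 34 − 3 = 31; bright display gives 88 − 51 = 37. Would deviate. ✗

No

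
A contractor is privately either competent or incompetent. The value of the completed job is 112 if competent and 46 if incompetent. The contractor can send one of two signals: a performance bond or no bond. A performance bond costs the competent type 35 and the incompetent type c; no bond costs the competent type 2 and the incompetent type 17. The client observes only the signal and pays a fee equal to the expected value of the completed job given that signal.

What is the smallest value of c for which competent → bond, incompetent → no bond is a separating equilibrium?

Under separation: bond → competent (pays 112); no bond → incompetent (pays 46).
Competent: 112 − 35 = 77 ≥ 46 − 2 = 44. Holds regardless of c. ✓
Incompetent: 46 − 17 ≥ 112 − c, so c ≥ 112 − 29 = 83.

83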